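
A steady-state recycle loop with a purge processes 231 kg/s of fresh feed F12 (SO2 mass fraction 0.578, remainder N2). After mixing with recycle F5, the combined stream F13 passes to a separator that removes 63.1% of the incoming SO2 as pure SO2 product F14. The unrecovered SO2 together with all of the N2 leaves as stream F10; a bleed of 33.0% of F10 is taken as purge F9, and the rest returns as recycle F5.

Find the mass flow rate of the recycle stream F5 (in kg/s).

N2 enters only via F12 and leaves only via the purge: 231×0.422 = 0.330×(N2 in F10), and the separator passes all N2, so N2 in F13 = N2 in F10 = 295.4 kg/s.
SO2 in F13: m_A = 231×0.578 + (1−0.330)·(1−0.631)·m_A, so m_A = 133.52/0.7528 = 177.37 kg/s.
F10 = (1−0.631)×177.37 + 295.4 = 360.85 kg/s.
Recycle F5 = (1−0.330)×360.85 = 241.77 kg/s.

241.8 kg/s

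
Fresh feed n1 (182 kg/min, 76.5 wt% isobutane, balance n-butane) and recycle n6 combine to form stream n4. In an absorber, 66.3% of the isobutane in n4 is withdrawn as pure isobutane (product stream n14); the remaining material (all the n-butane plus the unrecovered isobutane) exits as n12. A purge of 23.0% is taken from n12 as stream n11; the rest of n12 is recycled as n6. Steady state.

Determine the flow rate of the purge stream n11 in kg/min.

57.34 kg/min

n-butane enters only via n1 and leaves only via the purge: 182×0.235 = 0.230×(n-butane in n12), and the absorber passes all n-butane, so n-butane in n4 = n-butane in n12 = 185.96 kg/min.
isobutane in n4: m_A = 182×0.765 + (1−0.230)·(1−0.663)·m_A, so m_A = 139.23/0.7405 = 188.02 kg/min.
n12 = (1−0.663)×188.02 + 185.96 = 249.32 kg/min.
Purge n11 = 0.230×249.32 = 57.343 kg/min.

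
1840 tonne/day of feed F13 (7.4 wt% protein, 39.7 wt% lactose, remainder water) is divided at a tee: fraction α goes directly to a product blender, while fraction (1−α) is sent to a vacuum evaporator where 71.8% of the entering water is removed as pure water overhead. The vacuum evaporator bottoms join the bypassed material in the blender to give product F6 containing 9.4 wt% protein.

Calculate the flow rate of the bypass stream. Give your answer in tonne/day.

809.3 tonne/day

All 1840×0.074 = 136.16 tonne/day of protein reaches F6, so F6 = 136.16/0.094 = 1448.5 tonne/day and vapour = 391.49 tonne/day.
The evaporator receives (1−α)·1840 of feed at 0.529 water and removes 0.718 of that water:
0.718×0.529×(1−α)×1840 = 391.49
(1−α) = 391.49/698.87 = 0.5602;  α = 0.4398.
Bypass flow = 0.4398×1840 = 809.28 tonne/day.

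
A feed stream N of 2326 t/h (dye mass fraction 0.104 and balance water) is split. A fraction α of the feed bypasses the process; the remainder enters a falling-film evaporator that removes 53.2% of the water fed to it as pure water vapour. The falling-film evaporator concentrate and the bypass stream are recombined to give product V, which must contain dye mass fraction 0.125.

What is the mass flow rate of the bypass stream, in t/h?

All 2326×0.104 = 241.9 t/h of dye reaches V, so V = 241.9/0.125 = 1935.2 t/h and vapour = 390.77 t/h.
The evaporator receives (1−α)·2326 of feed at 0.896 water and removes 0.532 of that water:
0.532×0.896×(1−α)×2326 = 390.77
(1−α) = 390.77/1108.7 = 0.3524;  α = 0.6476.
Bypass flow = 0.6476×2326 = 1506.2 t/h.

1506 t/h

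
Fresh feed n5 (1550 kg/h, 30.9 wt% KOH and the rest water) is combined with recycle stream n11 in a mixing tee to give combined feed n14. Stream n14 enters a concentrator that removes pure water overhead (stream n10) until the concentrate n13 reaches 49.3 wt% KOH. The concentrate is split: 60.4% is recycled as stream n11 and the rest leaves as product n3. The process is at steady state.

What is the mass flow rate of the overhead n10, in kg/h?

Overall KOH balance (none leaves overhead): KOH in fresh feed = KOH in product, i.e. 1550×0.309 = (1−0.604)·n13·0.493.
n13 = 478.95/(0.493×0.396) = 2453.3 kg/h.
Recycle n11 = 0.604×2453.3 = 1481.8 kg/h.
Combined feed n14 = 1550 + 1481.8 = 3031.8 kg/h.
Overhead n10 = n14 − n13 = 3031.8 − 2453.3 = 578.5 kg/h.

578.5 kg/h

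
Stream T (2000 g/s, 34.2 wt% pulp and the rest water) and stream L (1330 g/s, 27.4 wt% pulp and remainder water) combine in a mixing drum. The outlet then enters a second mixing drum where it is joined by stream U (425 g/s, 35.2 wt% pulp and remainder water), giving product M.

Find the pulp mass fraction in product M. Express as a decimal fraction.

0.3190

Overall, product flow = 3755 g/s.
pulp in = 2000×0.342 + 1330×0.274 + 425×0.352 = 1198 g/s.
pulp fraction in M = 0.3190.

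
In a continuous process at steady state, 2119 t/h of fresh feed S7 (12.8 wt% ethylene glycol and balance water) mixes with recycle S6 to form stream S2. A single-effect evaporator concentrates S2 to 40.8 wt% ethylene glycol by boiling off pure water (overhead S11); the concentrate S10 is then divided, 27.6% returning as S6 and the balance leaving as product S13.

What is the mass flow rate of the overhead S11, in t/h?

1454 t/h

Overall ethylene glycol balance (none leaves overhead): ethylene glycol in fresh feed = ethylene glycol in product, i.e. 2119×0.128 = (1−0.276)·S10·0.408.
S10 = 271.23/(0.408×0.724) = 918.21 t/h.
Recycle S6 = 0.276×918.21 = 253.43 t/h.
Combined feed S2 = 2119 + 253.43 = 2372.4 t/h.
Overhead S11 = S2 − S10 = 2372.4 − 918.21 = 1454.2 t/h.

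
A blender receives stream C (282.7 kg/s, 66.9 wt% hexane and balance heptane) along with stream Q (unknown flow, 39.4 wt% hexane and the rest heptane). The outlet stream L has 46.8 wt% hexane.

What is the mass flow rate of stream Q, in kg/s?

Let Q be the unknown flow. Total out = 282.7 + Q.
hexane balance: 189.13 + 0.394·Q = 0.468·(282.7 + Q)
(0.394 − 0.468)·Q = 0.468×282.7 − 189.13 = -56.823
Q = -56.823 / -0.074 = 767.87 kg/s

767.9 kg/s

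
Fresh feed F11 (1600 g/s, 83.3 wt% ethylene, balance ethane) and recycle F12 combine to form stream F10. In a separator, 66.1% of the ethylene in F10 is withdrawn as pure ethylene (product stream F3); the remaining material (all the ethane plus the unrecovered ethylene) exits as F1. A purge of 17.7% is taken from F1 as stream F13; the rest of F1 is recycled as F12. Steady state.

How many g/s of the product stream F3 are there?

ethylene in F10: m_A = 1600×0.833 + (1−0.177)·(1−0.661)·m_A, so m_A = 1332.8/0.7210 = 1848.5 g/s.
Product F3 = 0.661×1848.5 = 1221.9 g/s.

1222 g/s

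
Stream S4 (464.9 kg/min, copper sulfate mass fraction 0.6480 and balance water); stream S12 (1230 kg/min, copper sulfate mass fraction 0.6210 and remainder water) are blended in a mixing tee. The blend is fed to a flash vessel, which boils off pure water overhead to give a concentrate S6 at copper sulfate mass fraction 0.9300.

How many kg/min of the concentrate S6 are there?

1145 kg/min

copper sulfate entering = 464.9×0.648 + 1230×0.621 = 1065.1 kg/min.
All copper sulfate reports to S6, so S6 = 1065.1/0.930 = 1145.3 kg/min.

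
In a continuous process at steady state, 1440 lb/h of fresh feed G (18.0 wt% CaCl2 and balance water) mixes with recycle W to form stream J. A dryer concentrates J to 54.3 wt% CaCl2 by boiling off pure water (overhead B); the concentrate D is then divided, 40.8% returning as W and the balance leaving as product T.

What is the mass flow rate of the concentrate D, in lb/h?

Overall CaCl2 balance (none leaves overhead): CaCl2 in fresh feed = CaCl2 in product, i.e. 1440×0.180 = (1−0.408)·D·0.543.
D = 259.2/(0.543×0.592) = 806.33 lb/h.

806.3 lb/h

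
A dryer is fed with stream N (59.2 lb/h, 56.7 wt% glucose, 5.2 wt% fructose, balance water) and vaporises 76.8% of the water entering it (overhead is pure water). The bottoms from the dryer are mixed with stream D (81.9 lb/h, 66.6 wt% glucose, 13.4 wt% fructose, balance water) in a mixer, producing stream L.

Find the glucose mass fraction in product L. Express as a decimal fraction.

0.712

Vapour removed = 0.768×0.381×59.2 = 17.322 lb/h; concentrate = 41.878 lb/h.
glucose reaching the mixer = 33.566 (from concentrate) + 81.9×0.666 = 88.112 lb/h.
Product flow = 41.878 + 81.9 = 123.78 lb/h; glucose fraction = 0.712.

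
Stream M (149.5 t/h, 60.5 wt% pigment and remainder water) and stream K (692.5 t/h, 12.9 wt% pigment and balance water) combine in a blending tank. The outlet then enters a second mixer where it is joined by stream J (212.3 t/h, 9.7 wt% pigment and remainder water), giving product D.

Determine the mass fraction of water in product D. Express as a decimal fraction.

0.810

Overall, product flow = 1054.3 t/h.
water in = 149.5×0.395 + 692.5×0.871 + 212.3×0.903 = 853.93 t/h.
water fraction in D = 0.810.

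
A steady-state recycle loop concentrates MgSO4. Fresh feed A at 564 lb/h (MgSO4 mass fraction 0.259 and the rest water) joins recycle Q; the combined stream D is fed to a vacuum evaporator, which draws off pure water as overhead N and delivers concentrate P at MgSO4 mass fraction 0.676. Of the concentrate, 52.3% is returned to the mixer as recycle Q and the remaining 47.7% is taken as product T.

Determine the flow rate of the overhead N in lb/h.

347.9 lb/h

Overall MgSO4 balance (none leaves overhead): MgSO4 in fresh feed = MgSO4 in product, i.e. 564×0.259 = (1−0.523)·P·0.676.
P = 146.08/(0.676×0.477) = 453.02 lb/h.
Recycle Q = 0.523×453.02 = 236.93 lb/h.
Combined feed D = 564 + 236.93 = 800.93 lb/h.
Overhead N = D − P = 800.93 − 453.02 = 347.91 lb/h.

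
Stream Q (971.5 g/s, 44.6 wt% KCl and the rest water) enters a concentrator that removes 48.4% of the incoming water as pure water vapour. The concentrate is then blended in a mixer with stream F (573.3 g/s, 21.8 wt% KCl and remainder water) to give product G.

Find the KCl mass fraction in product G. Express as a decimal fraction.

0.4347

Vapour removed = 0.484×0.554×971.5 = 260.49 g/s; concentrate = 711.01 g/s.
KCl reaching the mixer = 433.29 (from concentrate) + 573.3×0.218 = 558.27 g/s.
Product flow = 711.01 + 573.3 = 1284.3 g/s; KCl fraction = 0.4347.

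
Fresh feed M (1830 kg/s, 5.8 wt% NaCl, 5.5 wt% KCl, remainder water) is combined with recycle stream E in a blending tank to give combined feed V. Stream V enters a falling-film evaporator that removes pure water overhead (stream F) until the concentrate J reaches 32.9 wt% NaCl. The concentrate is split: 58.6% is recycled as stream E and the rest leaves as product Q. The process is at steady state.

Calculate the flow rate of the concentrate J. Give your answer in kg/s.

779.3 kg/s

Overall NaCl balance (none leaves overhead): NaCl in fresh feed = NaCl in product, i.e. 1830×0.058 = (1−0.586)·J·0.329.
J = 106.14/(0.329×0.414) = 779.26 kg/s.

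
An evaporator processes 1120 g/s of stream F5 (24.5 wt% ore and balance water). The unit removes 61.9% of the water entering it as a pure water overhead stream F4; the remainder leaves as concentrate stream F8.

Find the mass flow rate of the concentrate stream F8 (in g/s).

596.6 g/s

water entering = 1120×0.755 = 845.6 g/s; overhead removed = 0.619×845.6 = 523.43 g/s.
Concentrate = 1120 − 523.43 = 596.57 g/s.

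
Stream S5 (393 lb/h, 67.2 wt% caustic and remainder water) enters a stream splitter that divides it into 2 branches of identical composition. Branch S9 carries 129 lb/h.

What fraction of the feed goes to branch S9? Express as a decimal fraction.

0.328

Fraction to S9 = 129/393 = 0.3282.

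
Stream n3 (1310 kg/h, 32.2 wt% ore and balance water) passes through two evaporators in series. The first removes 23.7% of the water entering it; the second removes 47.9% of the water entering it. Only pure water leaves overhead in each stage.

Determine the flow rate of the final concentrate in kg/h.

water in feed = 1310×0.678 = 888.18 kg/h.
After stage 1: water left = (1−0.237)×888.18 = 677.68; stream total = 1099.5 kg/h.
After stage 2: water left = (1−0.479)×677.68 = 353.07; final concentrate = 774.89 kg/h.

774.9 kg/h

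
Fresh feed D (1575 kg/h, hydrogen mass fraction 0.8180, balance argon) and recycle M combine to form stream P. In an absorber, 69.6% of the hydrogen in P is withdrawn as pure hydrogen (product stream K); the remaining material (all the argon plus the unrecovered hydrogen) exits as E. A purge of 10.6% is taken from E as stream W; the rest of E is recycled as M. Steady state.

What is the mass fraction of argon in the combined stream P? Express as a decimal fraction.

0.6045

argon enters only via D and leaves only via the purge: 1575×0.182 = 0.106×(argon in E), and the absorber passes all argon, so argon in P = argon in E = 2704.2 kg/h.
hydrogen in P: m_A = 1575×0.818 + (1−0.106)·(1−0.696)·m_A, so m_A = 1288.3/0.7282 = 1769.2 kg/h.
P = 1769.2 + 2704.2 = 4473.4 kg/h.
argon fraction in P = 2704.2/4473.4 = 0.6045.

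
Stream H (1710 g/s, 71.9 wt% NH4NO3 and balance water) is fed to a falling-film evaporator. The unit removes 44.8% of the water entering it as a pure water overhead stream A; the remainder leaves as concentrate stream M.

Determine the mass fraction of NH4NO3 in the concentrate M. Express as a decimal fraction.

NH4NO3 is not removed: 1710×0.719 = 1229.5 g/s of NH4NO3 enters M.
water entering = 1710×0.281 = 480.51 g/s; overhead removed = 0.448×480.51 = 215.27 g/s.
Concentrate = 1710 − 215.27 = 1494.7 g/s.
Mass fraction = 1229.5/1494.7 = 0.8225.

0.8225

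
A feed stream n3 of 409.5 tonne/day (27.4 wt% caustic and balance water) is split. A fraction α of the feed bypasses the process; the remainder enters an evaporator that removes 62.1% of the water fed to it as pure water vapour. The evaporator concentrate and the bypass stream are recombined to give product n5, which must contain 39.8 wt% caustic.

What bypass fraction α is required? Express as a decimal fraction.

All 409.5×0.274 = 112.2 tonne/day of caustic reaches n5, so n5 = 112.2/0.398 = 281.92 tonne/day and vapour = 127.58 tonne/day.
The evaporator receives (1−α)·409.5 of feed at 0.726 water and removes 0.621 of that water:
0.621×0.726×(1−α)×409.5 = 127.58
(1−α) = 127.58/184.62 = 0.6911;  α = 0.3089.

0.309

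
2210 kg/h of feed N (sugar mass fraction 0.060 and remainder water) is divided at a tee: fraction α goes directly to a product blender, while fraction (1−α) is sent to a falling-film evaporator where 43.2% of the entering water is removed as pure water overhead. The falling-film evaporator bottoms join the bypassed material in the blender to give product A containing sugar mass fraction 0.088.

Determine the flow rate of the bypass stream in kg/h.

All 2210×0.060 = 132.6 kg/h of sugar reaches A, so A = 132.6/0.088 = 1506.8 kg/h and vapour = 703.18 kg/h.
The evaporator receives (1−α)·2210 of feed at 0.940 water and removes 0.432 of that water:
0.432×0.940×(1−α)×2210 = 703.18
(1−α) = 703.18/897.44 = 0.7835;  α = 0.2165.
Bypass flow = 0.2165×2210 = 478.37 kg/h.

478.4 kg/h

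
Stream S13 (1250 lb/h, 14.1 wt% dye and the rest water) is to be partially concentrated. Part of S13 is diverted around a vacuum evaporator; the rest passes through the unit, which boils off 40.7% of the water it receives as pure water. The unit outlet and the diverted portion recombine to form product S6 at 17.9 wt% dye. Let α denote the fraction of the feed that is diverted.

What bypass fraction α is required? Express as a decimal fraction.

0.393

All 1250×0.141 = 176.25 lb/h of dye reaches S6, so S6 = 176.25/0.179 = 984.64 lb/h and vapour = 265.36 lb/h.
The evaporator receives (1−α)·1250 of feed at 0.859 water and removes 0.407 of that water:
0.407×0.859×(1−α)×1250 = 265.36
(1−α) = 265.36/437.02 = 0.6072;  α = 0.3928.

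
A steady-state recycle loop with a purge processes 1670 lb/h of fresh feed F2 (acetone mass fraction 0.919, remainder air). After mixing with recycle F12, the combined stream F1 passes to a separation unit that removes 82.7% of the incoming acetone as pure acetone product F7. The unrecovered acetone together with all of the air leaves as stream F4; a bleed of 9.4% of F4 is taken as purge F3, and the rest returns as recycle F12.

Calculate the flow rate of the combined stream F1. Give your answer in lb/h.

air enters only via F2 and leaves only via the purge: 1670×0.081 = 0.094×(air in F4), and the separation unit passes all air, so air in F1 = air in F4 = 1439 lb/h.
acetone in F1: m_A = 1670×0.919 + (1−0.094)·(1−0.827)·m_A, so m_A = 1534.7/0.8433 = 1820 lb/h.
F1 = 1820 + 1439 = 3259 lb/h.

3259 lb/h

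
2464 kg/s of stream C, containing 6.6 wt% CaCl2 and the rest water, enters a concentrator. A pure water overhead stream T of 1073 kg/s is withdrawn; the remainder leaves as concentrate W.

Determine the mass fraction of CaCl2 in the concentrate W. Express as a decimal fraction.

0.117

CaCl2 is not removed: 2464×0.066 = 162.62 kg/s of CaCl2 enters W.
Concentrate = 2464 − 1073 = 1391 kg/s.
Mass fraction = 162.62/1391 = 0.117.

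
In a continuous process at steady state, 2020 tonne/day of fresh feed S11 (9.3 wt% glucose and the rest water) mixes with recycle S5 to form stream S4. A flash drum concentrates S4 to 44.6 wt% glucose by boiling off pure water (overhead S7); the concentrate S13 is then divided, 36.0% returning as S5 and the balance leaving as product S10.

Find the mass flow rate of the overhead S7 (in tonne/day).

1599 tonne/day

Overall glucose balance (none leaves overhead): glucose in fresh feed = glucose in product, i.e. 2020×0.093 = (1−0.360)·S13·0.446.
S13 = 187.86/(0.446×0.640) = 658.14 tonne/day.
Recycle S5 = 0.360×658.14 = 236.93 tonne/day.
Combined feed S4 = 2020 + 236.93 = 2256.9 tonne/day.
Overhead S7 = S4 − S13 = 2256.9 − 658.14 = 1598.8 tonne/day.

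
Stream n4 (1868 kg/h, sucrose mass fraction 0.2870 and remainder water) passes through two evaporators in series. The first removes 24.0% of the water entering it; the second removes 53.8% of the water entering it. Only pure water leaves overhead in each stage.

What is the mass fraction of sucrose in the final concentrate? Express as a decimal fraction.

0.5341

water in feed = 1868×0.713 = 1331.9 kg/h.
After stage 1: water left = (1−0.240)×1331.9 = 1012.2; stream total = 1548.3 kg/h.
After stage 2: water left = (1−0.538)×1012.2 = 467.65; final concentrate = 1003.8 kg/h.
sucrose fraction = 536.12/1003.8 = 0.5341.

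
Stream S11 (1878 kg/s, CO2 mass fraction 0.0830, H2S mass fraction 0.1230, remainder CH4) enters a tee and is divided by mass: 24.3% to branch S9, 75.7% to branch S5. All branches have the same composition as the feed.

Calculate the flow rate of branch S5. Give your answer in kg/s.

1422 kg/s

Branch S5 flow = 0.757×1878 = 1421.6 kg/s.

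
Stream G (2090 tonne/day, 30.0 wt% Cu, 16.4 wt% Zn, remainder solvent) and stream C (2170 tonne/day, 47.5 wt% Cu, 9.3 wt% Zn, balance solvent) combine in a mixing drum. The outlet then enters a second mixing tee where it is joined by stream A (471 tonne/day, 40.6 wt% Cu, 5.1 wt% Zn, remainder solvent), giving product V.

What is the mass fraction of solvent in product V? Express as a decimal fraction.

0.4890

Overall, product flow = 4731 tonne/day.
solvent in = 2090×0.536 + 2170×0.432 + 471×0.543 = 2313.4 tonne/day.
solvent fraction in V = 0.4890.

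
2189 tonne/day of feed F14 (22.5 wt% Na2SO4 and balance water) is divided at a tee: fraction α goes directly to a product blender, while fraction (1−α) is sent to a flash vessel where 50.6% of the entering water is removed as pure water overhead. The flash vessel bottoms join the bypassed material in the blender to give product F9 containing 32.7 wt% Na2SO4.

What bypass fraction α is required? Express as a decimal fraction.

All 2189×0.225 = 492.53 tonne/day of Na2SO4 reaches F9, so F9 = 492.53/0.327 = 1506.2 tonne/day and vapour = 682.81 tonne/day.
The evaporator receives (1−α)·2189 of feed at 0.775 water and removes 0.506 of that water:
0.506×0.775×(1−α)×2189 = 682.81
(1−α) = 682.81/858.42 = 0.7954;  α = 0.2046.

0.205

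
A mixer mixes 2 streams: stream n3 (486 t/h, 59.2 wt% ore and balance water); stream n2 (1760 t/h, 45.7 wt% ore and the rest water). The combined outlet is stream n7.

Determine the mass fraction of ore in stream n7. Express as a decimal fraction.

0.486

Total flow out = 486 + 1760 = 2246 t/h.
ore in = 486×0.592 + 1760×0.457 = 1092 t/h.
ore mass fraction in n7 = 1092/2246 = 0.486.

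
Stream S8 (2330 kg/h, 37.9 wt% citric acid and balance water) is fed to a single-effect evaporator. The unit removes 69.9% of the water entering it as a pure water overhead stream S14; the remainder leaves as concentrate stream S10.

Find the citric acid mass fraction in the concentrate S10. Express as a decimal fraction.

0.670

citric acid is not removed: 2330×0.379 = 883.07 kg/h of citric acid enters S10.
water entering = 2330×0.621 = 1446.9 kg/h; overhead removed = 0.699×1446.9 = 1011.4 kg/h.
Concentrate = 2330 − 1011.4 = 1318.6 kg/h.
Mass fraction = 883.07/1318.6 = 0.670.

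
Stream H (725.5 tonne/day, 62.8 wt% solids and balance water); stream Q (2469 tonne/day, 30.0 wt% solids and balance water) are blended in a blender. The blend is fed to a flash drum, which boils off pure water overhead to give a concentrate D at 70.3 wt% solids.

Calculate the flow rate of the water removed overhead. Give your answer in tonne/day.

1493 tonne/day

solids entering = 725.5×0.628 + 2469×0.300 = 1196.3 tonne/day.
All solids reports to D, so D = 1196.3/0.703 = 1701.7 tonne/day.
Total feed = 3194.5 tonne/day; overhead = 3194.5 − 1701.7 = 1492.8 tonne/day.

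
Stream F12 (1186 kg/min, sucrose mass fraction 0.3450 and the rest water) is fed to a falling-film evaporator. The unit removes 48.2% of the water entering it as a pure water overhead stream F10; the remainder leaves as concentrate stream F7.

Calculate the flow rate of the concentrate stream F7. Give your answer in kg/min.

811.6 kg/min

water entering = 1186×0.655 = 776.83 kg/min; overhead removed = 0.482×776.83 = 374.43 kg/min.
Concentrate = 1186 − 374.43 = 811.57 kg/min.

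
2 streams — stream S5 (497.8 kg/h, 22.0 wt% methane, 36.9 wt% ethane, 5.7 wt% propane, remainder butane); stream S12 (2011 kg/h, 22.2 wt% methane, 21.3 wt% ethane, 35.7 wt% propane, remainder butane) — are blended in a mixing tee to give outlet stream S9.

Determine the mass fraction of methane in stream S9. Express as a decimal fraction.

Total flow out = 497.8 + 2011 = 2508.8 kg/h.
methane in = 497.8×0.220 + 2011×0.222 = 555.96 kg/h.
methane mass fraction in S9 = 555.96/2508.8 = 0.2216.

0.2216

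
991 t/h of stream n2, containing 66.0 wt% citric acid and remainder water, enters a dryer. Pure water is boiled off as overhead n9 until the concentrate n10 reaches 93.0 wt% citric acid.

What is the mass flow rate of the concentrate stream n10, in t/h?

703.3 t/h

citric acid is conserved: 991×0.660 = 654.06 t/h all reports to the concentrate.
Concentrate = 654.06/(target fraction) = 703.29 t/h.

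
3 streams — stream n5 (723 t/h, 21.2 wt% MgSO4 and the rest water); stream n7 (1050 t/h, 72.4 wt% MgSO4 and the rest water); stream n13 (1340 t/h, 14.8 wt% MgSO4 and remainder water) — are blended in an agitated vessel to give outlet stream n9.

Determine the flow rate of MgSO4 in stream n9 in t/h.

MgSO4 out = MgSO4 in = 723×0.212 + 1050×0.724 + 1340×0.148 = 1111.8 t/h.

1112 t/h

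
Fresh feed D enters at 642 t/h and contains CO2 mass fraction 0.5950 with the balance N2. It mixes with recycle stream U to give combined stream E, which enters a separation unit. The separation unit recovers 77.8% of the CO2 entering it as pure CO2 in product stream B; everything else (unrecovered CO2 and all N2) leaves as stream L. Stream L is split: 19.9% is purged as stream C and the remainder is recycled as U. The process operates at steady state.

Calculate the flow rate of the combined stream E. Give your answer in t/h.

1771 t/h

N2 enters only via D and leaves only via the purge: 642×0.405 = 0.199×(N2 in L), and the separation unit passes all N2, so N2 in E = N2 in L = 1306.6 t/h.
CO2 in E: m_A = 642×0.595 + (1−0.199)·(1−0.778)·m_A, so m_A = 381.99/0.8222 = 464.61 t/h.
E = 464.61 + 1306.6 = 1771.2 t/h.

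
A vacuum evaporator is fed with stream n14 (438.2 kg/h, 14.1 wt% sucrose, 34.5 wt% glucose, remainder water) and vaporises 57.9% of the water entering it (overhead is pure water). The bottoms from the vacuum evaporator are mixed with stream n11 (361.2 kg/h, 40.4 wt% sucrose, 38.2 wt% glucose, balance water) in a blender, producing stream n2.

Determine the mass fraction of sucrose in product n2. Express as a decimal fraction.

Vapour removed = 0.579×0.514×438.2 = 130.41 kg/h; concentrate = 307.79 kg/h.
sucrose reaching the mixer = 61.786 (from concentrate) + 361.2×0.404 = 207.71 kg/h.
Product flow = 307.79 + 361.2 = 668.99 kg/h; sucrose fraction = 0.3105.

0.3105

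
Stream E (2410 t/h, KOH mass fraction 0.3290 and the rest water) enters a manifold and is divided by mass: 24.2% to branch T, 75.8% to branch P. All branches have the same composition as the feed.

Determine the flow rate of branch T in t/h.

Branch T flow = 0.242×2410 = 583.22 t/h.

583.2 t/h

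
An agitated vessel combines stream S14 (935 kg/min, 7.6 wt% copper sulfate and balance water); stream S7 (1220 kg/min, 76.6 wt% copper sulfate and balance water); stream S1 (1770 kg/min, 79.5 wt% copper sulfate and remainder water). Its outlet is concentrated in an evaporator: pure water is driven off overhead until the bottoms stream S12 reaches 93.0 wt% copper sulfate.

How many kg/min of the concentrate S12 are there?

copper sulfate entering = 935×0.076 + 1220×0.766 + 1770×0.795 = 2412.7 kg/min.
All copper sulfate reports to S12, so S12 = 2412.7/0.930 = 2594.3 kg/min.

2594 kg/min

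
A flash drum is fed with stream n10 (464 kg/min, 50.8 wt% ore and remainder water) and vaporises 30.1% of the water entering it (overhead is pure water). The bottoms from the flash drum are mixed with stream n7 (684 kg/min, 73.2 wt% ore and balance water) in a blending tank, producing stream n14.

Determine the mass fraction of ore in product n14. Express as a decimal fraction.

0.682

Vapour removed = 0.301×0.492×464 = 68.715 kg/min; concentrate = 395.29 kg/min.
ore reaching the mixer = 235.71 (from concentrate) + 684×0.732 = 736.4 kg/min.
Product flow = 395.29 + 684 = 1079.3 kg/min; ore fraction = 0.682.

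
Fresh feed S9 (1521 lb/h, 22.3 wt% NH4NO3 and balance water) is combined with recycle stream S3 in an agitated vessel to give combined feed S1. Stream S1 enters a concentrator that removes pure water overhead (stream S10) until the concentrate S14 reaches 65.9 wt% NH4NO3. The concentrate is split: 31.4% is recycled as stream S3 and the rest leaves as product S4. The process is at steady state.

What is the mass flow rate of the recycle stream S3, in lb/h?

235.6 lb/h

Overall NH4NO3 balance (none leaves overhead): NH4NO3 in fresh feed = NH4NO3 in product, i.e. 1521×0.223 = (1−0.314)·S14·0.659.
S14 = 339.18/(0.659×0.686) = 750.28 lb/h.
Recycle S3 = 0.314×750.28 = 235.59 lb/h.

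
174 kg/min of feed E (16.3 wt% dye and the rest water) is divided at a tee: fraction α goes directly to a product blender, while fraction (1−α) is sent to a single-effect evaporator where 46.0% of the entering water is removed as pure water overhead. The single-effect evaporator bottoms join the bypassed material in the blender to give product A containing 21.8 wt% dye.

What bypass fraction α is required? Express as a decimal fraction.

0.345

All 174×0.163 = 28.362 kg/min of dye reaches A, so A = 28.362/0.218 = 130.1 kg/min and vapour = 43.899 kg/min.
The evaporator receives (1−α)·174 of feed at 0.837 water and removes 0.460 of that water:
0.460×0.837×(1−α)×174 = 43.899
(1−α) = 43.899/66.993 = 0.6553;  α = 0.3447.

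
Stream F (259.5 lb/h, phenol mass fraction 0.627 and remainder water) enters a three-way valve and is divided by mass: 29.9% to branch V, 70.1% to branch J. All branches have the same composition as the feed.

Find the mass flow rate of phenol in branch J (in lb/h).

Branch J total = 0.701×259.5 = 181.91 lb/h.
phenol in J = 0.627×181.91 = 114.06 lb/h.

114.1 lb/h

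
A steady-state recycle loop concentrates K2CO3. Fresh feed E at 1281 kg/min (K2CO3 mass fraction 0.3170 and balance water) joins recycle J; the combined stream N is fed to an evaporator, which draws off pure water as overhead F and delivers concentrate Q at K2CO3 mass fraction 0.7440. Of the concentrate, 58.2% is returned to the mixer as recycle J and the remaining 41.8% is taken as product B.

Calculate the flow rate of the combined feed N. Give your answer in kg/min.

Overall K2CO3 balance (none leaves overhead): K2CO3 in fresh feed = K2CO3 in product, i.e. 1281×0.317 = (1−0.582)·Q·0.744.
Q = 406.08/(0.744×0.418) = 1305.7 kg/min.
Recycle J = 0.582×1305.7 = 759.94 kg/min.
Combined feed N = 1281 + 759.94 = 2040.9 kg/min.

2041 kg/min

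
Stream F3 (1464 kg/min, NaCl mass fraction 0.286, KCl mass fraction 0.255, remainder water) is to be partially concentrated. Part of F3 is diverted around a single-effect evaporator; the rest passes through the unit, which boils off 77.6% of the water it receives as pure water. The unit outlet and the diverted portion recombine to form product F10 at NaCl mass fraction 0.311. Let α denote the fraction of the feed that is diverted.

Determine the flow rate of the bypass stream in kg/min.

1134 kg/min

All 1464×0.286 = 418.7 kg/min of NaCl reaches F10, so F10 = 418.7/0.311 = 1346.3 kg/min and vapour = 117.68 kg/min.
The evaporator receives (1−α)·1464 of feed at 0.459 water and removes 0.776 of that water:
0.776×0.459×(1−α)×1464 = 117.68
(1−α) = 117.68/521.45 = 0.2257;  α = 0.7743.
Bypass flow = 0.7743×1464 = 1133.6 kg/min.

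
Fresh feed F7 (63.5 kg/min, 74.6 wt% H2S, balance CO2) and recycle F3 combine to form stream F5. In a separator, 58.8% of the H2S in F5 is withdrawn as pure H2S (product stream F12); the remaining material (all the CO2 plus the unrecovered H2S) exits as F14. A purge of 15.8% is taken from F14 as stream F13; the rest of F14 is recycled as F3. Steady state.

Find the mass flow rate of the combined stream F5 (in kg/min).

CO2 enters only via F7 and leaves only via the purge: 63.5×0.254 = 0.158×(CO2 in F14), and the separator passes all CO2, so CO2 in F5 = CO2 in F14 = 102.08 kg/min.
H2S in F5: m_A = 63.5×0.746 + (1−0.158)·(1−0.588)·m_A, so m_A = 47.371/0.6531 = 72.533 kg/min.
F5 = 72.533 + 102.08 = 174.62 kg/min.

174.6 kg/min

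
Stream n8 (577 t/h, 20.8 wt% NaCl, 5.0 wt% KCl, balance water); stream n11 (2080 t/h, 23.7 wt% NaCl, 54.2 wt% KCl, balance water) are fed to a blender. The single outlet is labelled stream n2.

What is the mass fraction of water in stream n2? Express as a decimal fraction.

Total flow out = 577 + 2080 = 2657 t/h.
water in = 577×0.742 + 2080×0.221 = 887.81 t/h.
water mass fraction in n2 = 887.81/2657 = 0.3341.

0.3341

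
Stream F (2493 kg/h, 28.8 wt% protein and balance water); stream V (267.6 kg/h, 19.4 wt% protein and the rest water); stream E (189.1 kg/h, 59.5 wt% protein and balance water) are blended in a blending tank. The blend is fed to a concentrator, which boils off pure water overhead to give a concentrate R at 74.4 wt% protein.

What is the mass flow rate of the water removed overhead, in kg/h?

1764 kg/h

protein entering = 2493×0.288 + 267.6×0.194 + 189.1×0.595 = 882.41 kg/h.
All protein reports to R, so R = 882.41/0.744 = 1186 kg/h.
Total feed = 2949.7 kg/h; overhead = 2949.7 − 1186 = 1763.7 kg/h.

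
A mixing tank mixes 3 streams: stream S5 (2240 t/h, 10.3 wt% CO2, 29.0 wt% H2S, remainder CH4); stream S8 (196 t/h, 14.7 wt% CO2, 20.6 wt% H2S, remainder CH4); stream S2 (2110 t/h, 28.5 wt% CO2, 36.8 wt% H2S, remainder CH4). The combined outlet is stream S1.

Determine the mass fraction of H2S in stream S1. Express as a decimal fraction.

0.323

Total flow out = 2240 + 196 + 2110 = 4546 t/h.
H2S in = 2240×0.290 + 196×0.206 + 2110×0.368 = 1466.5 t/h.
H2S mass fraction in S1 = 1466.5/4546 = 0.323.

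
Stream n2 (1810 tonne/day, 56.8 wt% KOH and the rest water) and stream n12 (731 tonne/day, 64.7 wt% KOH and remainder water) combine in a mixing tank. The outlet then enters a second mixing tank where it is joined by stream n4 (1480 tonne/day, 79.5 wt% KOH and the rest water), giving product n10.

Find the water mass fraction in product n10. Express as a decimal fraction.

Overall, product flow = 4021 tonne/day.
water in = 1810×0.432 + 731×0.353 + 1480×0.205 = 1343.4 tonne/day.
water fraction in n10 = 0.334.

0.334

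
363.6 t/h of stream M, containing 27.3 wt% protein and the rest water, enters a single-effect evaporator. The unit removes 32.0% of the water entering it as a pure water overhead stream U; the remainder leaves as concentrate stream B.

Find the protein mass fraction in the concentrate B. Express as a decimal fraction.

protein is not removed: 363.6×0.273 = 99.263 t/h of protein enters B.
water entering = 363.6×0.727 = 264.34 t/h; overhead removed = 0.320×264.34 = 84.588 t/h.
Concentrate = 363.6 − 84.588 = 279.01 t/h.
Mass fraction = 99.263/279.01 = 0.356.

0.356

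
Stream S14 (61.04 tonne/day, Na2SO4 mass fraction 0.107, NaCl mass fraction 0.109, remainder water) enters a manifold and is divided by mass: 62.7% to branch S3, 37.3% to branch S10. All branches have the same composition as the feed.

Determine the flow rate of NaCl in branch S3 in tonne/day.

4.172 tonne/day

Branch S3 total = 0.627×61.04 = 38.272 tonne/day.
NaCl in S3 = 0.109×38.272 = 4.1717 tonne/day.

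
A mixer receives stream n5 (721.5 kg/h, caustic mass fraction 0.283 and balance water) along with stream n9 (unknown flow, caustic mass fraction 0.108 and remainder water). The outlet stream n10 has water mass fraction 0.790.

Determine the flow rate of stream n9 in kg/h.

Let n9 be the unknown flow. Total out = 721.5 + n9.
water balance: 517.32 + 0.892·n9 = 0.790·(721.5 + n9)
(0.892 − 0.790)·n9 = 0.790×721.5 − 517.32 = 52.67
n9 = 52.67 / 0.102 = 516.37 kg/h

516.4 kg/h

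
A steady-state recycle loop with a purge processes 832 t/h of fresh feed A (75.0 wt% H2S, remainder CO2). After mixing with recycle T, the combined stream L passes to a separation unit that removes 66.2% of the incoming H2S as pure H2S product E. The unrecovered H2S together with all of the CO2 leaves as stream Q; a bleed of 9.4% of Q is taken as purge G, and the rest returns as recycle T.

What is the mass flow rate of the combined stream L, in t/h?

3112 t/h

CO2 enters only via A and leaves only via the purge: 832×0.250 = 0.094×(CO2 in Q), and the separation unit passes all CO2, so CO2 in L = CO2 in Q = 2212.8 t/h.
H2S in L: m_A = 832×0.750 + (1−0.094)·(1−0.662)·m_A, so m_A = 624/0.6938 = 899.43 t/h.
L = 899.43 + 2212.8 = 3112.2 t/h.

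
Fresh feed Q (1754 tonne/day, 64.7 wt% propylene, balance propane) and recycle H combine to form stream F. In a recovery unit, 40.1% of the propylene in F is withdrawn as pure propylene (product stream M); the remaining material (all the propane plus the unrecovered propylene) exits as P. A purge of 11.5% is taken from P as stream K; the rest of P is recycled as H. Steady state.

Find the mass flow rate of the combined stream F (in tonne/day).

7799 tonne/day

propane enters only via Q and leaves only via the purge: 1754×0.353 = 0.115×(propane in P), and the recovery unit passes all propane, so propane in F = propane in P = 5384 tonne/day.
propylene in F: m_A = 1754×0.647 + (1−0.115)·(1−0.401)·m_A, so m_A = 1134.8/0.4699 = 2415.1 tonne/day.
F = 2415.1 + 5384 = 7799.2 tonne/day.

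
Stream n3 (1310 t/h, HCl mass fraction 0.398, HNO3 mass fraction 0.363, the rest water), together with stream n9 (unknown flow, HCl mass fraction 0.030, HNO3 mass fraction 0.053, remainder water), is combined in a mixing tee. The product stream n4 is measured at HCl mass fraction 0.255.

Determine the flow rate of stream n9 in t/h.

Let n9 be the unknown flow. Total out = 1310 + n9.
HCl balance: 521.38 + 0.030·n9 = 0.255·(1310 + n9)
(0.030 − 0.255)·n9 = 0.255×1310 − 521.38 = -187.33
n9 = -187.33 / -0.225 = 832.58 t/h

832.6 t/h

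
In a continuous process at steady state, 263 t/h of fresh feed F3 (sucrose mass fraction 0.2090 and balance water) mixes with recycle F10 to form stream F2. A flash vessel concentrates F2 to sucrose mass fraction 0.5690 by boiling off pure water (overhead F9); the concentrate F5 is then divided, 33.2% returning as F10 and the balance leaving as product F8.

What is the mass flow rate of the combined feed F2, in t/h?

Overall sucrose balance (none leaves overhead): sucrose in fresh feed = sucrose in product, i.e. 263×0.209 = (1−0.332)·F5·0.569.
F5 = 54.967/(0.569×0.668) = 144.61 t/h.
Recycle F10 = 0.332×144.61 = 48.012 t/h.
Combined feed F2 = 263 + 48.012 = 311.01 t/h.

311 t/h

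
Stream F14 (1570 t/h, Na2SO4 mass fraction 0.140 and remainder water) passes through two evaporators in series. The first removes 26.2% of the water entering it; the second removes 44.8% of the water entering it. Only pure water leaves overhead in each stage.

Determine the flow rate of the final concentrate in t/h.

769.8 t/h

water in feed = 1570×0.860 = 1350.2 t/h.
After stage 1: water left = (1−0.262)×1350.2 = 996.45; stream total = 1216.2 t/h.
After stage 2: water left = (1−0.448)×996.45 = 550.04; final concentrate = 769.84 t/h.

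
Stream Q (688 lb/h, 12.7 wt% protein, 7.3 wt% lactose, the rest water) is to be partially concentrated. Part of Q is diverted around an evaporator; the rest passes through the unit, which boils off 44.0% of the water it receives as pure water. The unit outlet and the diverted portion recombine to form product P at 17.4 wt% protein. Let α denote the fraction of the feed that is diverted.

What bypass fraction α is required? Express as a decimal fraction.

All 688×0.127 = 87.376 lb/h of protein reaches P, so P = 87.376/0.174 = 502.16 lb/h and vapour = 185.84 lb/h.
The evaporator receives (1−α)·688 of feed at 0.800 water and removes 0.440 of that water:
0.440×0.800×(1−α)×688 = 185.84
(1−α) = 185.84/242.18 = 0.7674;  α = 0.2326.

0.233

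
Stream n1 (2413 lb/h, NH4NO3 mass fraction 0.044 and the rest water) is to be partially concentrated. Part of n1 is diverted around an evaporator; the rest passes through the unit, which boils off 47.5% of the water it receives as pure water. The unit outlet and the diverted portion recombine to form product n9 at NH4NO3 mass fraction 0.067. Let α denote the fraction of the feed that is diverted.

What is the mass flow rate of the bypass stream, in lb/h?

All 2413×0.044 = 106.17 lb/h of NH4NO3 reaches n9, so n9 = 106.17/0.067 = 1584.7 lb/h and vapour = 828.34 lb/h.
The evaporator receives (1−α)·2413 of feed at 0.956 water and removes 0.475 of that water:
0.475×0.956×(1−α)×2413 = 828.34
(1−α) = 828.34/1095.7 = 0.7560;  α = 0.2440.
Bypass flow = 0.2440×2413 = 588.86 lb/h.

588.9 lb/h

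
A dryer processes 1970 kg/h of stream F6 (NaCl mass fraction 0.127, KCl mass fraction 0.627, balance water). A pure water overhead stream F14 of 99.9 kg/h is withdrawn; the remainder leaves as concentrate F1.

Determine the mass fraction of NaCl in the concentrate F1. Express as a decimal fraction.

0.134

NaCl is not removed: 1970×0.127 = 250.19 kg/h of NaCl enters F1.
Concentrate = 1970 − 99.9 = 1870.1 kg/h.
Mass fraction = 250.19/1870.1 = 0.134.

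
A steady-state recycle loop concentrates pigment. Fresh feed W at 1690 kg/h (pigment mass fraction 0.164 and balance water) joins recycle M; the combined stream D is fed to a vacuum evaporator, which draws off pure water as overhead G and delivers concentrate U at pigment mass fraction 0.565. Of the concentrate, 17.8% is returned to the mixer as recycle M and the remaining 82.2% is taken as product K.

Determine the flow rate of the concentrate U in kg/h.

Overall pigment balance (none leaves overhead): pigment in fresh feed = pigment in product, i.e. 1690×0.164 = (1−0.178)·U·0.565.
U = 277.16/(0.565×0.822) = 596.77 kg/h.

596.8 kg/h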